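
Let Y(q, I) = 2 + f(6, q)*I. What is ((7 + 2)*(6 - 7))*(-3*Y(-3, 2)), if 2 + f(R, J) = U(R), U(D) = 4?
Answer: 162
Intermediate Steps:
f(R, J) = 2 (f(R, J) = -2 + 4 = 2)
Y(q, I) = 2 + 2*I
((7 + 2)*(6 - 7))*(-3*Y(-3, 2)) = ((7 + 2)*(6 - 7))*(-3*(2 + 2*2)) = (9*(-1))*(-3*(2 + 4)) = -(-27)*6 = -9*(-18) = 162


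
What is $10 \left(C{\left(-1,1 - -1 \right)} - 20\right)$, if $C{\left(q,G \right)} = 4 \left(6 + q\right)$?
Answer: $0$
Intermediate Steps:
$C{\left(q,G \right)} = 24 + 4 q$
$10 \left(C{\left(-1,1 - -1 \right)} - 20\right) = 10 \left(\left(24 + 4 \left(-1\right)\right) - 20\right) = 10 \left(\left(24 - 4\right) - 20\right) = 10 \left(20 - 20\right) = 10 \cdot 0 = 0$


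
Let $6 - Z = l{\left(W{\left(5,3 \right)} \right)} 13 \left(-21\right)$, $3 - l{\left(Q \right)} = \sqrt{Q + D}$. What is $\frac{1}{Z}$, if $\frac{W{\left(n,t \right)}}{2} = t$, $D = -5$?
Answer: $\frac{1}{552} \approx 0.0018116$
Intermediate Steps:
$W{\left(n,t \right)} = 2 t$
$l{\left(Q \right)} = 3 - \sqrt{-5 + Q}$ ($l{\left(Q \right)} = 3 - \sqrt{Q - 5} = 3 - \sqrt{-5 + Q}$)
$Z = 552$ ($Z = 6 - \left(3 - \sqrt{-5 + 2 \cdot 3}\right) 13 \left(-21\right) = 6 - \left(3 - \sqrt{-5 + 6}\right) 13 \left(-21\right) = 6 - \left(3 - \sqrt{1}\right) 13 \left(-21\right) = 6 - \left(3 - 1\right) 13 \left(-21\right) = 6 - 2 \cdot 13 \left(-21\right) = 6 - 26 \left(-21\right) = 6 - -546 = 6 + 546 = 552$)
$\frac{1}{Z} = \frac{1}{552}$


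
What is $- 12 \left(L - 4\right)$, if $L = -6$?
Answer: $120$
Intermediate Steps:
$- 12 \left(L - 4\right) = - 12 \left(-6 - 4\right) = \left(-12\right) \left(-10\right) = 120$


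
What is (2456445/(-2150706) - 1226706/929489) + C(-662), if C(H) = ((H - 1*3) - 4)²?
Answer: 298231761073792411/666352523078 ≈ 4.4756e+5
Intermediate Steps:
C(H) = (-7 + H)² (C(H) = ((H - 3) - 4)² = ((-3 + H) - 4)² = (-7 + H)²)
(2456445/(-2150706) - 1226706/929489) + C(-662) = (2456445/(-2150706) - 1226706/929489) + (-7 - 662)² = (2456445*(-1/2150706) - 1226706*1/929489) + (-669)² = (-818815/716902 - 1226706/929489) + 447561 = -1640507520347/666352523078 + 447561 = 298231761073792411/666352523078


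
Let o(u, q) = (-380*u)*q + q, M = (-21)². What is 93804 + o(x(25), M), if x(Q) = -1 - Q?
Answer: 4451325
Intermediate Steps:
M = 441
o(u, q) = q - 380*q*u (o(u, q) = -380*q*u + q = q - 380*q*u)
93804 + o(x(25), M) = 93804 + 441*(1 - 380*(-1 - 1*25)) = 93804 + 441*(1 - 380*(-1 - 25)) = 93804 + 441*(1 - 380*(-26)) = 93804 + 441*(1 + 9880) = 93804 + 441*9881 = 93804 + 4357521 = 4451325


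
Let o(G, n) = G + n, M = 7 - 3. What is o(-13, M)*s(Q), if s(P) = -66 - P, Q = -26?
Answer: 360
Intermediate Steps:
M = 4
o(-13, M)*s(Q) = (-13 + 4)*(-66 - 1*(-26)) = -9*(-66 + 26) = -9*(-40) = 360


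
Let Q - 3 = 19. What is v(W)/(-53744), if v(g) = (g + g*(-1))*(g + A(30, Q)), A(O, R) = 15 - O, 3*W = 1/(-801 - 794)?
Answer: 0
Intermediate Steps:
Q = 22 (Q = 3 + 19 = 22)
W = -1/4785 (W = 1/(3*(-801 - 794)) = (1/3)/(-1595) = (1/3)*(-1/1595) = -1/4785 ≈ -0.00020899)
v(g) = 0 (v(g) = (g + g*(-1))*(g + (15 - 1*30)) = (g - g)*(g + (15 - 30)) = 0*(g - 15) = 0*(-15 + g) = 0)
v(W)/(-53744) = 0/(-53744) = 0*(-1/53744) = 0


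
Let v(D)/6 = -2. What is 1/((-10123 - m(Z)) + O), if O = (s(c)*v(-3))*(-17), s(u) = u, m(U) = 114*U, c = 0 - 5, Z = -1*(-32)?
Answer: -1/14791 ≈ -6.7609e-5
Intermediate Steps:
Z = 32
v(D) = -12 (v(D) = 6*(-2) = -12)
c = -5
O = -1020 (O = -5*(-12)*(-17) = 60*(-17) = -1020)
1/((-10123 - m(Z)) + O) = 1/((-10123 - 114*32) - 1020) = 1/((-10123 - 1*3648) - 1020) = 1/((-10123 - 3648) - 1020) = 1/(-13771 - 1020) = 1/(-14791) = -1/14791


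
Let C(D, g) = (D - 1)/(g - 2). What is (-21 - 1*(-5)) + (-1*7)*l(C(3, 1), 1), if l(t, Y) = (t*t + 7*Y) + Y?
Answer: -100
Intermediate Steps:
C(D, g) = (-1 + D)/(-2 + g)
l(t, Y) = t**2 + 8*Y (l(t, Y) = (t**2 + 7*Y) + Y = t**2 + 8*Y)
(-21 - 1*(-5)) + (-1*7)*l(C(3, 1), 1) = (-21 - 1*(-5)) + (-1*7)*(((-1 + 3)/(-2 + 1))**2 + 8*1) = (-21 + 5) - 7*((2/(-1))**2 + 8) = -16 - 7*((-1*2)**2 + 8) = -16 - 7*((-2)**2 + 8) = -16 - 7*(4 + 8) = -16 - 7*12 = -16 - 84 = -100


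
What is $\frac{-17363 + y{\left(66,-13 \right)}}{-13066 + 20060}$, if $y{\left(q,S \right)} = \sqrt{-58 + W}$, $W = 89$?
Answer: $- \frac{17363}{6994} + \frac{\sqrt{31}}{6994} \approx -2.4818$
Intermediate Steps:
$y{\left(q,S \right)} = \sqrt{31}$ ($y{\left(q,S \right)} = \sqrt{-58 + 89} = \sqrt{31}$)
$\frac{-17363 + y{\left(66,-13 \right)}}{-13066 + 20060} = \frac{-17363 + \sqrt{31}}{-13066 + 20060} = \frac{-17363 + \sqrt{31}}{6994} = \left(-17363 + \sqrt{31}\right) \frac{1}{6994} = - \frac{17363}{6994} + \frac{\sqrt{31}}{6994}$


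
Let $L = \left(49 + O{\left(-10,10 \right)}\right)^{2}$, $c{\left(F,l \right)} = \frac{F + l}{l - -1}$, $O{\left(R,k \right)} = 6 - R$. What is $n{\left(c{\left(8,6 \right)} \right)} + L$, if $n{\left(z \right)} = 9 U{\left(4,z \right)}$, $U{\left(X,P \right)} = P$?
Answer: $4243$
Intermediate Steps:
$c{\left(F,l \right)} = \frac{F + l}{1 + l}$ ($c{\left(F,l \right)} = \frac{F + l}{l + \left(-4 + 5\right)} = \frac{F + l}{l + 1} = \frac{F + l}{1 + l}$)
$n{\left(z \right)} = 9 z$
$L = 4225$ ($L = \left(49 + \left(6 - -10\right)\right)^{2} = \left(49 + \left(6 + 10\right)\right)^{2} = \left(49 + 16\right)^{2} = 65^{2} = 4225$)
$n{\left(c{\left(8,6 \right)} \right)} + L = 9 \frac{8 + 6}{1 + 6} + 4225 = 9 \cdot \frac{1}{7} \cdot 14 + 4225 = 9 \cdot 2 + 4225 = 18 + 4225 = 4243$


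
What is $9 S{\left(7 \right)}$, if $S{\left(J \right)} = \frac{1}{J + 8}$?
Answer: $\frac{3}{5} \approx 0.6$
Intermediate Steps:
$S{\left(J \right)} = \frac{1}{8 + J}$
$9 S{\left(7 \right)} = \frac{9}{8 + 7} = \frac{9}{15} = 9 \cdot \frac{1}{15} = \frac{3}{5}$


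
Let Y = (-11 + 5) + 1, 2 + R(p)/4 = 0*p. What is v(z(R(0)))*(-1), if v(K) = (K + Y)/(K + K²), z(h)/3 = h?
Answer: 29/552 ≈ 0.052536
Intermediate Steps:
R(p) = -8 (R(p) = -8 + 4*(0*p) = -8 + 4*0 = -8 + 0 = -8)
Y = -5 (Y = -6 + 1 = -5)
z(h) = 3*h
v(K) = (-5 + K)/(K + K²) (v(K) = (K - 5)/(K + K²) = (-5 + K)/(K + K²))
v(z(R(0)))*(-1) = ((-5 + 3*(-8))/(((3*(-8)))*(1 + 3*(-8))))*(-1) = ((-5 - 24)/((-24)*(1 - 24)))*(-1) = -1/24*(-29)/(-23)*(-1) = -1/24*(-1/23)*(-29)*(-1) = -29/552*(-1) = 29/552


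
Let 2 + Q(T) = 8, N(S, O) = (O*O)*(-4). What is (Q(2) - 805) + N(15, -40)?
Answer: -7199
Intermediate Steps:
N(S, O) = -4*O² (N(S, O) = O²*(-4) = -4*O²)
Q(T) = 6 (Q(T) = -2 + 8 = 6)
(Q(2) - 805) + N(15, -40) = (6 - 805) - 4*(-40)² = -799 - 4*1600 = -799 - 6400 = -7199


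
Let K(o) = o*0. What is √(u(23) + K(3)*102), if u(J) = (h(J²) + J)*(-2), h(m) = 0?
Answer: I*√46 ≈ 6.7823*I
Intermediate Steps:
K(o) = 0
u(J) = -2*J (u(J) = (0 + J)*(-2) = J*(-2) = -2*J)
√(u(23) + K(3)*102) = √(-2*23 + 0*102) = √(-46 + 0) = √(-46) = I*√46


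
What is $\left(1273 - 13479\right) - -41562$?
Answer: $29356$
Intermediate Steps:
$\left(1273 - 13479\right) - -41562 = \left(1273 - 13479\right) + 41562 = -12206 + 41562 = 29356$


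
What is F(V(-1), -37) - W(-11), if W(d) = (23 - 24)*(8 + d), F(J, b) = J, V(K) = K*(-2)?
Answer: -1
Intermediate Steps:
V(K) = -2*K
W(d) = -8 - d (W(d) = -(8 + d) = -8 - d)
F(V(-1), -37) - W(-11) = -2*(-1) - (-8 - 1*(-11)) = 2 - (-8 + 11) = 2 - 1*3 = 2 - 3 = -1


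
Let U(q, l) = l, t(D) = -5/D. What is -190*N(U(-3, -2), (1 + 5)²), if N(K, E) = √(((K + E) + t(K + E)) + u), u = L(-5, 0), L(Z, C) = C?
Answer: -95*√39134/17 ≈ -1105.5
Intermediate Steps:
u = 0
N(K, E) = √(E + K - 5/(E + K)) (N(K, E) = √(((K + E) - 5/(K + E)) + 0) = √(((E + K) - 5/(E + K)) + 0) = √((E + K - 5/(E + K)) + 0) = √(E + K - 5/(E + K)))
-190*N(U(-3, -2), (1 + 5)²) = -190*√((1 + 5)² - 2 - 5/((1 + 5)² - 2)) = -190*√(6² - 2 - 5/(6² - 2)) = -190*√(36 - 2 - 5/(36 - 2)) = -190*√(36 - 2 - 5/34) = -95*√39134/17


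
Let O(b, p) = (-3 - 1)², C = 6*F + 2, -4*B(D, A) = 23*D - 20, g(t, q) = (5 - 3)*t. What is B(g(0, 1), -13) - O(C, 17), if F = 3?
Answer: -11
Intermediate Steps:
g(t, q) = 2*t
B(D, A) = 5 - 23*D/4 (B(D, A) = -(23*D - 20)/4 = -(-20 + 23*D)/4 = 5 - 23*D/4)
C = 20 (C = 6*3 + 2 = 18 + 2 = 20)
O(b, p) = 16 (O(b, p) = (-4)² = 16)
B(g(0, 1), -13) - O(C, 17) = (5 - 23*0/2) - 1*16 = (5 - 23/4*0) - 16 = (5 + 0) - 16 = 5 - 16 = -11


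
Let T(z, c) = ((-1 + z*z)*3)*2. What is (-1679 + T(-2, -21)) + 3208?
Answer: 1547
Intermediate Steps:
T(z, c) = -6 + 6*z**2 (T(z, c) = ((-1 + z**2)*3)*2 = (-3 + 3*z**2)*2 = -6 + 6*z**2)
(-1679 + T(-2, -21)) + 3208 = (-1679 + (-6 + 6*(-2)**2)) + 3208 = (-1679 + (-6 + 6*4)) + 3208 = (-1679 + (-6 + 24)) + 3208 = (-1679 + 18) + 3208 = -1661 + 3208 = 1547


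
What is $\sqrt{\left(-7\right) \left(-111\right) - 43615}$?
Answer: $i \sqrt{42838} \approx 206.97 i$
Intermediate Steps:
$\sqrt{\left(-7\right) \left(-111\right) - 43615} = \sqrt{777 - 43615} = \sqrt{-42838} = i \sqrt{42838}$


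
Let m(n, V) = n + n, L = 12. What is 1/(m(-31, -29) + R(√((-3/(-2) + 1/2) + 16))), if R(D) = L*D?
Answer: -31/626 - 9*√2/313 ≈ -0.090185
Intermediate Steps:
R(D) = 12*D
m(n, V) = 2*n
1/(m(-31, -29) + R(√((-3/(-2) + 1/2) + 16))) = 1/(2*(-31) + 12*√((-3/(-2) + 1/2) + 16)) = 1/(-62 + 12*√((-3*(-½) + 1*(½)) + 16)) = 1/(-62 + 12*√((3/2 + ½) + 16)) = 1/(-62 + 12*√(2 + 16)) = 1/(-62 + 12*√18) = 1/(-62 + 12*(3*√2)) = 1/(-62 + 36*√2)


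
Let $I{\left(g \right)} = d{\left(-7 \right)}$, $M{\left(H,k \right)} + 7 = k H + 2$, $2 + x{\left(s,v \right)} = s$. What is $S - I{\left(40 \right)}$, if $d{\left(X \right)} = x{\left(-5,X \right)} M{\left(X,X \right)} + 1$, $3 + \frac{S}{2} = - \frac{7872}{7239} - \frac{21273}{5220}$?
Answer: $\frac{610215967}{2099310} \approx 290.67$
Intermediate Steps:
$S = - \frac{34272203}{2099310}$ ($S = -6 + 2 \left(- \frac{7872}{7239} - \frac{21273}{5220}\right) = -6 + 2 \left(\left(-7872\right) \frac{1}{7239} - \frac{7091}{1740}\right) = -6 + 2 \left(- \frac{2624}{2413} - \frac{7091}{1740}\right) = -6 + 2 \left(- \frac{21676343}{4198620}\right) = -6 - \frac{21676343}{2099310} = - \frac{34272203}{2099310} \approx -16.325$)
$x{\left(s,v \right)} = -2 + s$
$M{\left(H,k \right)} = -5 + H k$ ($M{\left(H,k \right)} = -7 + \left(k H + 2\right) = -7 + \left(H k + 2\right) = -7 + \left(2 + H k\right) = -5 + H k$)
$d{\left(X \right)} = 36 - 7 X^{2}$ ($d{\left(X \right)} = \left(-2 - 5\right) \left(-5 + X X\right) + 1 = - 7 \left(-5 + X^{2}\right) + 1 = \left(35 - 7 X^{2}\right) + 1 = 36 - 7 X^{2}$)
$I{\left(g \right)} = -307$ ($I{\left(g \right)} = 36 - 7 \left(-7\right)^{2} = 36 - 343 = -307$)
$S - I{\left(40 \right)} = - \frac{34272203}{2099310} - -307 = - \frac{34272203}{2099310} + 307 = \frac{610215967}{2099310}$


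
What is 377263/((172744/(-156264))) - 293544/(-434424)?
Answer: -133387420014096/390854893 ≈ -3.4127e+5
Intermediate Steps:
377263/((172744/(-156264))) - 293544/(-434424) = 377263/((172744*(-1/156264))) - 293544*(-1/434424) = 377263/(-21593/19533) + 12231/18101 = 377263*(-19533/21593) + 12231/18101 = -7369078179/21593 + 12231/18101 = -133387420014096/390854893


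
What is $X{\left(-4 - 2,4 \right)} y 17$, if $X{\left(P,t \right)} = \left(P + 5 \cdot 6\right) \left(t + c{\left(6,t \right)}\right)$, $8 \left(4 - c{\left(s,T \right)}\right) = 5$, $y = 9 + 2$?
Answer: $33099$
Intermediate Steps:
$y = 11$
$c{\left(s,T \right)} = \frac{27}{8}$ ($c{\left(s,T \right)} = 4 - \frac{5}{8} = \frac{27}{8}$)
$X{\left(P,t \right)} = \left(30 + P\right) \left(\frac{27}{8} + t\right)$ ($X{\left(P,t \right)} = \left(P + 5 \cdot 6\right) \left(t + \frac{27}{8}\right) = \left(P + 30\right) \left(\frac{27}{8} + t\right) = \left(30 + P\right) \left(\frac{27}{8} + t\right)$)
$X{\left(-4 - 2,4 \right)} y 17 = \left(\frac{405}{4} + 30 \cdot 4 + \frac{27 \left(-4 - 2\right)}{8} + \left(-4 - 2\right) 4\right) 11 \cdot 17 = \left(\frac{405}{4} + 120 + \frac{27 \left(-4 - 2\right)}{8} + \left(-4 - 2\right) 4\right) 11 \cdot 17 = \left(\frac{405}{4} + 120 + \frac{27}{8} \left(-6\right) - 24\right) 11 \cdot 17 = \left(\frac{405}{4} + 120 - \frac{81}{4} - 24\right) 11 \cdot 17 = 177 \cdot 11 \cdot 17 = 1947 \cdot 17 = 33099$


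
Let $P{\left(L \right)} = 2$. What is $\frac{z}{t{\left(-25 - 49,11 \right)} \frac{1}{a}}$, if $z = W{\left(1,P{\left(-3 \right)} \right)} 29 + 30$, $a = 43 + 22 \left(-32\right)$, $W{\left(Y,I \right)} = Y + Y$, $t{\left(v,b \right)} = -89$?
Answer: $\frac{58168}{89} \approx 653.57$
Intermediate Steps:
$W{\left(Y,I \right)} = 2 Y$
$a = -661$ ($a = 43 - 704 = -661$)
$z = 88$ ($z = 2 \cdot 1 \cdot 29 + 30 = 2 \cdot 29 + 30 = 58 + 30 = 88$)
$\frac{z}{t{\left(-25 - 49,11 \right)} \frac{1}{a}} = \frac{88}{\left(-89\right) \frac{1}{-661}} = \frac{88}{\left(-89\right) \left(- \frac{1}{661}\right)} = \frac{88}{\frac{89}{661}} = 88 \cdot \frac{661}{89} = \frac{58168}{89}$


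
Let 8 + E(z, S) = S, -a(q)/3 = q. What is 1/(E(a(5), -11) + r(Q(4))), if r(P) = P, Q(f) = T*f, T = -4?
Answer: -1/35 ≈ -0.028571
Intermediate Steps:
a(q) = -3*q
Q(f) = -4*f
E(z, S) = -8 + S
1/(E(a(5), -11) + r(Q(4))) = 1/((-8 - 11) - 4*4) = 1/(-19 - 16) = 1/(-35) = -1/35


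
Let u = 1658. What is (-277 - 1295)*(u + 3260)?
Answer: -7731096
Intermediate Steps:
(-277 - 1295)*(u + 3260) = (-277 - 1295)*(1658 + 3260) = -1572*4918 = -7731096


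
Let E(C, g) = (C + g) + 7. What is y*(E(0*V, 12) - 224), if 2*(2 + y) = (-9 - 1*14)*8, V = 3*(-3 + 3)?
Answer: 19270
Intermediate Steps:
V = 0 (V = 3*0 = 0)
E(C, g) = 7 + C + g
y = -94 (y = -2 + ((-9 - 1*14)*8)/2 = -2 + ((-9 - 14)*8)/2 = -2 + (-23*8)/2 = -2 + (½)*(-184) = -2 - 92 = -94)
y*(E(0*V, 12) - 224) = -94*((7 + 0*0 + 12) - 224) = -94*((7 + 0 + 12) - 224) = -94*(19 - 224) = -94*(-205) = 19270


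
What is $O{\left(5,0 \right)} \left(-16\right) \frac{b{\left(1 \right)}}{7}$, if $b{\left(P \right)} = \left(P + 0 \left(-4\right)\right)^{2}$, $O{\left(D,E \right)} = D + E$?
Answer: $- \frac{80}{7} \approx -11.429$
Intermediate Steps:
$b{\left(P \right)} = P^{2}$ ($b{\left(P \right)} = \left(P + 0\right)^{2} = P^{2}$)
$O{\left(5,0 \right)} \left(-16\right) \frac{b{\left(1 \right)}}{7} = \left(5 + 0\right) \left(-16\right) \frac{1^{2}}{7} = 5 \left(-16\right) 1 \cdot \frac{1}{7} = \left(-80\right) \frac{1}{7} = - \frac{80}{7}$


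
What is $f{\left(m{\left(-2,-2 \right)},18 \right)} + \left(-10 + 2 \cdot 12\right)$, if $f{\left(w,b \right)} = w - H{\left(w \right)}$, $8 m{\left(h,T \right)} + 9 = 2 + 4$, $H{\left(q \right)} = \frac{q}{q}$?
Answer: $\frac{101}{8} \approx 12.625$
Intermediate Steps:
$H{\left(q \right)} = 1$
$m{\left(h,T \right)} = - \frac{3}{8}$ ($m{\left(h,T \right)} = - \frac{9}{8} + \frac{2 + 4}{8} = - \frac{9}{8} + \frac{1}{8} \cdot 6 = - \frac{9}{8} + \frac{3}{4} = - \frac{3}{8}$)
$f{\left(w,b \right)} = -1 + w$ ($f{\left(w,b \right)} = w - 1 = -1 + w$)
$f{\left(m{\left(-2,-2 \right)},18 \right)} + \left(-10 + 2 \cdot 12\right) = \left(-1 - \frac{3}{8}\right) + \left(-10 + 2 \cdot 12\right) = - \frac{11}{8} + \left(-10 + 24\right) = - \frac{11}{8} + 14 = \frac{101}{8}$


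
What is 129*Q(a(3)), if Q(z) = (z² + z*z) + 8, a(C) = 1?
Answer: 1290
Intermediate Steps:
Q(z) = 8 + 2*z² (Q(z) = (z² + z²) + 8 = 2*z² + 8 = 8 + 2*z²)
129*Q(a(3)) = 129*(8 + 2*1²) = 129*(8 + 2*1) = 129*(8 + 2) = 129*10 = 1290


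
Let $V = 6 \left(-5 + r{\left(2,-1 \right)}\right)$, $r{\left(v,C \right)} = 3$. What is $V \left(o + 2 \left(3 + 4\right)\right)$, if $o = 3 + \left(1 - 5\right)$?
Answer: $-156$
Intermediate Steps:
$o = -1$ ($o = 3 - 4 = -1$)
$V = -12$ ($V = 6 \left(-5 + 3\right) = 6 \left(-2\right) = -12$)
$V \left(o + 2 \left(3 + 4\right)\right) = - 12 \left(-1 + 2 \left(3 + 4\right)\right) = - 12 \left(-1 + 2 \cdot 7\right) = - 12 \left(-1 + 14\right) = \left(-12\right) 13 = -156$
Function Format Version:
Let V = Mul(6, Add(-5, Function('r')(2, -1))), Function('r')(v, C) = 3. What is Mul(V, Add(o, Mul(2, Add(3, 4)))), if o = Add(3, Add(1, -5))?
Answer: -156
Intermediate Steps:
o = -1 (o = Add(3, -4) = -1)
V = -12 (V = Mul(6, Add(-5, 3)) = Mul(6, -2) = -12)
Mul(V, Add(o, Mul(2, Add(3, 4)))) = Mul(-12, Add(-1, Mul(2, Add(3, 4)))) = Mul(-12, Add(-1, Mul(2, 7))) = Mul(-12, Add(-1, 14)) = Mul(-12, 13) = -156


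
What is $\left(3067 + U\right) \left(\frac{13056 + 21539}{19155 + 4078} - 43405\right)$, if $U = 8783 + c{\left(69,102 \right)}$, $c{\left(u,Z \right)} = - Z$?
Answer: $- \frac{11846610009960}{23233} \approx -5.099 \cdot 10^{8}$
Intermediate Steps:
$U = 8681$ ($U = 8783 - 102 = 8681$)
$\left(3067 + U\right) \left(\frac{13056 + 21539}{19155 + 4078} - 43405\right) = \left(3067 + 8681\right) \left(\frac{13056 + 21539}{19155 + 4078} - 43405\right) = 11748 \left(\frac{34595}{23233} - 43405\right) = 11748 \left(- \frac{1008393770}{23233}\right) = - \frac{11846610009960}{23233}$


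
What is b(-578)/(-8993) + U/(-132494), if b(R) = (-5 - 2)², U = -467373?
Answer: 4196593183/1191518542 ≈ 3.5221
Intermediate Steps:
b(R) = 49 (b(R) = (-7)² = 49)
b(-578)/(-8993) + U/(-132494) = 49/(-8993) - 467373/(-132494) = 49*(-1/8993) - 467373*(-1/132494) = -49/8993 + 467373/132494 = 4196593183/1191518542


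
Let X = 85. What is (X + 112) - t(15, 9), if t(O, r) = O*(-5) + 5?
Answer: 267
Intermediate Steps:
t(O, r) = 5 - 5*O (t(O, r) = -5*O + 5 = 5 - 5*O)
(X + 112) - t(15, 9) = (85 + 112) - (5 - 5*15) = 197 - (5 - 75) = 197 - 1*(-70) = 197 + 70 = 267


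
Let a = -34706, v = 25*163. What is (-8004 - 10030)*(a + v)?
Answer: 552399454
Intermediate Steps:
v = 4075
(-8004 - 10030)*(a + v) = (-8004 - 10030)*(-34706 + 4075) = -18034*(-30631) = 552399454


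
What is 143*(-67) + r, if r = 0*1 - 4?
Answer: -9585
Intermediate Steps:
r = -4 (r = 0 - 4 = -4)
143*(-67) + r = 143*(-67) - 4 = -9581 - 4 = -9585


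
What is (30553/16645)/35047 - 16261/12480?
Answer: -379423679911/291211971648 ≈ -1.3029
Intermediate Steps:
(30553/16645)/35047 - 16261/12480 = (30553*(1/16645))*(1/35047) - 16261*1/12480 = (30553/16645)*(1/35047) - 16261/12480 = 30553/583357315 - 16261/12480 = -379423679911/291211971648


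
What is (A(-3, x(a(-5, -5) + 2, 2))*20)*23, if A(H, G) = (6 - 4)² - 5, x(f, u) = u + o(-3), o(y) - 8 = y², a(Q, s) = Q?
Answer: -460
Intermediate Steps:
o(y) = 8 + y²
x(f, u) = 17 + u (x(f, u) = u + (8 + (-3)²) = u + (8 + 9) = u + 17 = 17 + u)
A(H, G) = -1 (A(H, G) = 2² - 5 = 4 - 5 = -1)
(A(-3, x(a(-5, -5) + 2, 2))*20)*23 = -1*20*23 = -20*23 = -460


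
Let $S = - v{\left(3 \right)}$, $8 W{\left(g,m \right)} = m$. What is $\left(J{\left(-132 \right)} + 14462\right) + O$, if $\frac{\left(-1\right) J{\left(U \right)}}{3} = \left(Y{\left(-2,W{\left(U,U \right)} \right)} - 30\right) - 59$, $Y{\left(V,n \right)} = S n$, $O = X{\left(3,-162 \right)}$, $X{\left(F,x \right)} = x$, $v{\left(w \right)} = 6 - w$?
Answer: $\frac{28837}{2} \approx 14419.0$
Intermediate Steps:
$O = -162$
$W{\left(g,m \right)} = \frac{m}{8}$
$S = -3$ ($S = - (6 - 3) = \left(-1\right) 3 = -3$)
$Y{\left(V,n \right)} = - 3 n$
$J{\left(U \right)} = 267 + \frac{9 U}{8}$ ($J{\left(U \right)} = - 3 \left(\left(- 3 \frac{U}{8} - 30\right) - 59\right) = - 3 \left(\left(- \frac{3 U}{8} - 30\right) - 59\right) = - 3 \left(\left(-30 - \frac{3 U}{8}\right) - 59\right) = - 3 \left(-89 - \frac{3 U}{8}\right) = 267 + \frac{9 U}{8}$)
$\left(J{\left(-132 \right)} + 14462\right) + O = \left(\left(267 + \frac{9}{8} \left(-132\right)\right) + 14462\right) - 162 = \left(\left(267 - \frac{297}{2}\right) + 14462\right) - 162 = \left(\frac{237}{2} + 14462\right) - 162 = \frac{29161}{2} - 162 = \frac{28837}{2}$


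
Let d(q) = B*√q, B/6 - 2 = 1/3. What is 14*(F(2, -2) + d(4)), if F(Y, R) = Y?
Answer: 420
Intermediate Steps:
B = 14 (B = 12 + 6/3 = 12 + 6*(⅓) = 12 + 2 = 14)
d(q) = 14*√q
14*(F(2, -2) + d(4)) = 14*(2 + 14*√4) = 14*(2 + 14*2) = 14*(2 + 28) = 14*30 = 420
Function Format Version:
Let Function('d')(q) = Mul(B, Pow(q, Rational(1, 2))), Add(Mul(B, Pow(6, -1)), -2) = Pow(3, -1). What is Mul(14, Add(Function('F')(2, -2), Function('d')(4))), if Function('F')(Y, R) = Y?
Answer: 420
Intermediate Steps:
B = 14 (B = Add(12, Mul(6, Pow(3, -1))) = Add(12, Mul(6, Rational(1, 3))) = Add(12, 2) = 14)
Function('d')(q) = Mul(14, Pow(q, Rational(1, 2)))
Mul(14, Add(Function('F')(2, -2), Function('d')(4))) = Mul(14, Add(2, Mul(14, Pow(4, Rational(1, 2))))) = Mul(14, Add(2, Mul(14, 2))) = Mul(14, Add(2, 28)) = Mul(14, 30) = 420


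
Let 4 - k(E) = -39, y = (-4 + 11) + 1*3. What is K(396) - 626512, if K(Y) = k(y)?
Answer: -626469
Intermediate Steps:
y = 10 (y = 7 + 3 = 10)
k(E) = 43 (k(E) = 4 - 1*(-39) = 4 + 39 = 43)
K(Y) = 43
K(396) - 626512 = 43 - 626512 = -626469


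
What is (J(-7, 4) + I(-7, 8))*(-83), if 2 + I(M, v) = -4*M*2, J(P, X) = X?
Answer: -4814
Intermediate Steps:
I(M, v) = -2 - 8*M (I(M, v) = -2 - 4*M*2 = -2 - 8*M)
(J(-7, 4) + I(-7, 8))*(-83) = (4 + (-2 - 8*(-7)))*(-83) = (4 + (-2 + 56))*(-83) = (4 + 54)*(-83) = 58*(-83) = -4814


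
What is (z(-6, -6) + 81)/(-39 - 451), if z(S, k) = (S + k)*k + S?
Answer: -3/10 ≈ -0.30000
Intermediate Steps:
z(S, k) = S + k*(S + k) (z(S, k) = k*(S + k) + S = S + k*(S + k))
(z(-6, -6) + 81)/(-39 - 451) = ((-6 + (-6)² - 6*(-6)) + 81)/(-39 - 451) = ((-6 + 36 + 36) + 81)/(-490) = (66 + 81)*(-1/490) = 147*(-1/490) = -3/10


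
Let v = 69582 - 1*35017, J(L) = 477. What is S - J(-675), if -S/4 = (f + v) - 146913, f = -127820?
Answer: 960195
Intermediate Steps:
v = 34565 (v = 69582 - 35017 = 34565)
S = 960672 (S = -4*((-127820 + 34565) - 146913) = -4*(-93255 - 146913) = -4*(-240168) = 960672)
S - J(-675) = 960672 - 1*477 = 960672 - 477 = 960195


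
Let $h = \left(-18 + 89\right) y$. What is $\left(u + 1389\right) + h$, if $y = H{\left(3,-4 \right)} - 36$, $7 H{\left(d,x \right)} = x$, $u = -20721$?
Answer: $- \frac{153500}{7} \approx -21929.0$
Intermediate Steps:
$H{\left(d,x \right)} = \frac{x}{7}$
$y = - \frac{256}{7}$ ($y = \frac{1}{7} \left(-4\right) - 36 = - \frac{4}{7} - 36 = - \frac{256}{7} \approx -36.571$)
$h = - \frac{18176}{7}$ ($h = \left(-18 + 89\right) \left(- \frac{256}{7}\right) = 71 \left(- \frac{256}{7}\right) = - \frac{18176}{7} \approx -2596.6$)
$\left(u + 1389\right) + h = \left(-20721 + 1389\right) - \frac{18176}{7} = -19332 - \frac{18176}{7} = - \frac{153500}{7}$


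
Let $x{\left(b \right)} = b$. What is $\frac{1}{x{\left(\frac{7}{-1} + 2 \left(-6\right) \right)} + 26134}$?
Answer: $\frac{1}{26115} \approx 3.8292 \cdot 10^{-5}$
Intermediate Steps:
$\frac{1}{x{\left(\frac{7}{-1} + 2 \left(-6\right) \right)} + 26134} = \frac{1}{\left(\frac{7}{-1} + 2 \left(-6\right)\right) + 26134} = \frac{1}{\left(7 \left(-1\right) - 12\right) + 26134} = \frac{1}{\left(-7 - 12\right) + 26134} = \frac{1}{-19 + 26134} = \frac{1}{26115}$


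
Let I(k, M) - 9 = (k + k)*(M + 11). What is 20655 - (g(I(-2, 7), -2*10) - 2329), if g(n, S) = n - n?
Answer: 22984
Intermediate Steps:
I(k, M) = 9 + 2*k*(11 + M) (I(k, M) = 9 + (k + k)*(M + 11) = 9 + (2*k)*(11 + M) = 9 + 2*k*(11 + M))
g(n, S) = 0
20655 - (g(I(-2, 7), -2*10) - 2329) = 20655 - (0 - 2329) = 20655 - 1*(-2329) = 20655 + 2329 = 22984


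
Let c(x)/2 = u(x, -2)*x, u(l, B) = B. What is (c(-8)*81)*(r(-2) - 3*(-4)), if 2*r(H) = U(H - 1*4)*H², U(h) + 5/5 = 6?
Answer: 57024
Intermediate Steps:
U(h) = 5 (U(h) = -1 + 6 = 5)
r(H) = 5*H²/2 (r(H) = (5*H²)/2 = 5*H²/2)
c(x) = -4*x (c(x) = 2*(-2*x) = -4*x)
(c(-8)*81)*(r(-2) - 3*(-4)) = (-4*(-8)*81)*((5/2)*(-2)² - 3*(-4)) = (32*81)*((5/2)*4 + 12) = 2592*(10 + 12) = 2592*22 = 57024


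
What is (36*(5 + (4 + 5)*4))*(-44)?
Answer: -64944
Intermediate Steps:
(36*(5 + (4 + 5)*4))*(-44) = (36*(5 + 9*4))*(-44) = (36*(5 + 36))*(-44) = (36*41)*(-44) = 1476*(-44) = -64944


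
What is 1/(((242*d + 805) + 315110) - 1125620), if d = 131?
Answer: -1/778003 ≈ -1.2853e-6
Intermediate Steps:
1/(((242*d + 805) + 315110) - 1125620) = 1/(((242*131 + 805) + 315110) - 1125620) = 1/(((31702 + 805) + 315110) - 1125620) = 1/((32507 + 315110) - 1125620) = 1/(347617 - 1125620) = 1/(-778003) = -1/778003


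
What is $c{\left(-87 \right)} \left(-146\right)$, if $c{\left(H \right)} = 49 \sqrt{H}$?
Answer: $- 7154 i \sqrt{87} \approx - 66728.0 i$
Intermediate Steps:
$c{\left(-87 \right)} \left(-146\right) = 49 \sqrt{-87} \left(-146\right) = 49 i \sqrt{87} \left(-146\right) = - 7154 i \sqrt{87}$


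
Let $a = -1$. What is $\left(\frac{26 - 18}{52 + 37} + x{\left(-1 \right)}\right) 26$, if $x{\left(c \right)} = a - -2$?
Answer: $\frac{2522}{89} \approx 28.337$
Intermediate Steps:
$x{\left(c \right)} = 1$ ($x{\left(c \right)} = -1 - -2 = -1 + 2 = 1$)
$\left(\frac{26 - 18}{52 + 37} + x{\left(-1 \right)}\right) 26 = \left(\frac{26 - 18}{52 + 37} + 1\right) 26 = \left(\frac{8}{89} + 1\right) 26 = \frac{97}{89} \cdot 26 = \frac{2522}{89}$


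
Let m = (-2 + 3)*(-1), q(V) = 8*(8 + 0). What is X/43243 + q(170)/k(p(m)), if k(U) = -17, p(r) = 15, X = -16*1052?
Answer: -3053696/735131 ≈ -4.1539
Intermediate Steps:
X = -16832
q(V) = 64 (q(V) = 8*8 = 64)
m = -1 (m = 1*(-1) = -1)
X/43243 + q(170)/k(p(m)) = -16832/43243 + 64/(-17) = -16832*1/43243 + 64*(-1/17) = -16832/43243 - 64/17 = -3053696/735131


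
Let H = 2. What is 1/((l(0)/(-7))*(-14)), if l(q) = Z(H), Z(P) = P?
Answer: 1/4 ≈ 0.25000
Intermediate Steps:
l(q) = 2
1/((l(0)/(-7))*(-14)) = 1/((2/(-7))*(-14)) = 1/((2*(-1/7))*(-14)) = 1/(-2/7*(-14)) = 1/4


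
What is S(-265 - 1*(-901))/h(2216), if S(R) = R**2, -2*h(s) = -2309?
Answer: 808992/2309 ≈ 350.36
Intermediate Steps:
h(s) = 2309/2 (h(s) = -1/2*(-2309) = 2309/2)
S(-265 - 1*(-901))/h(2216) = (-265 - 1*(-901))**2/(2309/2) = (-265 + 901)**2*(2/2309) = 636**2*(2/2309) = 404496*(2/2309) = 808992/2309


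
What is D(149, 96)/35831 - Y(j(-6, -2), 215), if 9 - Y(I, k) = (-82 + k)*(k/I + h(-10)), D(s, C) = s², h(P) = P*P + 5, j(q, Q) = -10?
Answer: 795241785/71662 ≈ 11097.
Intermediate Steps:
h(P) = 5 + P² (h(P) = P² + 5 = 5 + P²)
Y(I, k) = 9 - (-82 + k)*(105 + k/I) (Y(I, k) = 9 - (-82 + k)*(k/I + (5 + (-10)²)) = 9 - (-82 + k)*(k/I + (5 + 100)) = 9 - (-82 + k)*(k/I + 105) = 9 - (-82 + k)*(105 + k/I))
D(149, 96)/35831 - Y(j(-6, -2), 215) = 149²/35831 - (8619 - 105*215 - 1*215²/(-10) + 82*215/(-10)) = 22201*(1/35831) - (8619 - 22575 - 1*(-⅒)*46225 + 82*215*(-⅒)) = 22201/35831 - (8619 - 22575 + 9245/2 - 1763) = 22201/35831 - 1*(-22193/2) = 22201/35831 + 22193/2 = 795241785/71662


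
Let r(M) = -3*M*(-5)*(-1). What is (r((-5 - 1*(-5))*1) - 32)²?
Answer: 1024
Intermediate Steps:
r(M) = -15*M (r(M) = -3*(-5*M)*(-1) = -15*M)
(r((-5 - 1*(-5))*1) - 32)² = (-15*(-5 - 1*(-5)) - 32)² = (-15*(-5 + 5) - 32)² = (-0 - 32)² = (-15*0 - 32)² = (0 - 32)² = (-32)² = 1024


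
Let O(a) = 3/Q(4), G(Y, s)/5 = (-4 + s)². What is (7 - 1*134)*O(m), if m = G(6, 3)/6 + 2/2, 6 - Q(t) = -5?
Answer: -381/11 ≈ -34.636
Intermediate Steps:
Q(t) = 11 (Q(t) = 6 - 1*(-5) = 6 + 5 = 11)
G(Y, s) = 5*(-4 + s)²
m = 11/6 (m = (5*(-4 + 3)²)/6 + 2/2 = (5*(-1)²)*(⅙) + 2*(½) = (5*1)*(⅙) + 1 = 5*(⅙) + 1 = ⅚ + 1 = 11/6 ≈ 1.8333)
O(a) = 3/11
(7 - 1*134)*O(m) = (7 - 1*134)*(3/11) = (7 - 134)*(3/11) = -127*3/11 = -381/11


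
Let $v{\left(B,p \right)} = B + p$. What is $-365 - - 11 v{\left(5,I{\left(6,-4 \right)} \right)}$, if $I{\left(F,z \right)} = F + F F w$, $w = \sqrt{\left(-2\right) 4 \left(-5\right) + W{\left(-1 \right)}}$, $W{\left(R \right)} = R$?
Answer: $-244 + 396 \sqrt{39} \approx 2229.0$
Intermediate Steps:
$w = \sqrt{39}$ ($w = \sqrt{\left(-2\right) 4 \left(-5\right) - 1} = \sqrt{\left(-8\right) \left(-5\right) - 1} = \sqrt{40 - 1} = \sqrt{39} \approx 6.245$)
$I{\left(F,z \right)} = F + \sqrt{39} F^{2}$ ($I{\left(F,z \right)} = F + F F \sqrt{39} = F + F^{2} \sqrt{39} = F + \sqrt{39} F^{2}$)
$-365 - - 11 v{\left(5,I{\left(6,-4 \right)} \right)} = -365 - - 11 \left(5 + 6 \left(1 + 6 \sqrt{39}\right)\right) = -365 - - 11 \left(5 + \left(6 + 36 \sqrt{39}\right)\right) = -365 - - 11 \left(11 + 36 \sqrt{39}\right) = -365 - \left(-121 - 396 \sqrt{39}\right) = -365 + \left(121 + 396 \sqrt{39}\right) = -244 + 396 \sqrt{39}$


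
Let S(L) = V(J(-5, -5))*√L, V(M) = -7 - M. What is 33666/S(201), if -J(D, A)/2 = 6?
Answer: 11222*√201/335 ≈ 474.92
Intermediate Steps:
J(D, A) = -12 (J(D, A) = -2*6 = -12)
S(L) = 5*√L (S(L) = (-7 - 1*(-12))*√L = (-7 + 12)*√L = 5*√L)
33666/S(201) = 33666/((5*√201)) = 33666*(√201/1005) = 11222*√201/335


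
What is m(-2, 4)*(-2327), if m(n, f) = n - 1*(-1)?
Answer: 2327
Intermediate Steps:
m(n, f) = 1 + n (m(n, f) = n + 1 = 1 + n)
m(-2, 4)*(-2327) = (1 - 2)*(-2327) = -1*(-2327) = 2327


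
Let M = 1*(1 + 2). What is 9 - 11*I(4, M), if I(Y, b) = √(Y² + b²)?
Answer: -46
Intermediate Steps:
M = 3 (M = 1*3 = 3)
9 - 11*I(4, M) = 9 - 11*√(4² + 3²) = 9 - 11*√(16 + 9) = 9 - 11*√25 = 9 - 11*5 = 9 - 55 = -46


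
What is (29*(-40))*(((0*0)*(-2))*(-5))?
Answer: 0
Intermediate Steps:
(29*(-40))*(((0*0)*(-2))*(-5)) = -1160*0*(-2)*(-5) = -0*(-5) = -1160*0 = 0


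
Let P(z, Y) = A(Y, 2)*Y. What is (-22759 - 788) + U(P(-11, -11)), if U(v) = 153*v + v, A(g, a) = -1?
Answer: -21853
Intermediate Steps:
P(z, Y) = -Y
U(v) = 154*v
(-22759 - 788) + U(P(-11, -11)) = (-22759 - 788) + 154*(-1*(-11)) = -23547 + 154*11 = -23547 + 1694 = -21853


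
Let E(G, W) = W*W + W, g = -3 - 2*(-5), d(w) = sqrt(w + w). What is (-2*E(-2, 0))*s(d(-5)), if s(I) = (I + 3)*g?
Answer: 0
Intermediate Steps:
d(w) = sqrt(2)*sqrt(w) (d(w) = sqrt(2*w) = sqrt(2)*sqrt(w))
g = 7 (g = -3 + 10 = 7)
E(G, W) = W + W**2 (E(G, W) = W**2 + W = W + W**2)
s(I) = 21 + 7*I (s(I) = (I + 3)*7 = (3 + I)*7 = 21 + 7*I)
(-2*E(-2, 0))*s(d(-5)) = (-0*(1 + 0))*(21 + 7*(sqrt(2)*sqrt(-5))) = (-0)*(21 + 7*(sqrt(2)*(I*sqrt(5)))) = (-2*0)*(21 + 7*(I*sqrt(10))) = 0*(21 + 7*I*sqrt(10)) = 0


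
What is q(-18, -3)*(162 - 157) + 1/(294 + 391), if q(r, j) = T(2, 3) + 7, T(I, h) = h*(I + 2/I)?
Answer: 54801/685 ≈ 80.001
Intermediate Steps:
q(r, j) = 16 (q(r, j) = 3*(2 + 2²)/2 + 7 = 3*(½)*(2 + 4) + 7 = 3*(½)*6 + 7 = 9 + 7 = 16)
q(-18, -3)*(162 - 157) + 1/(294 + 391) = 16*(162 - 157) + 1/(294 + 391) = 16*5 + 1/685 = 80 + 1/685 = 54801/685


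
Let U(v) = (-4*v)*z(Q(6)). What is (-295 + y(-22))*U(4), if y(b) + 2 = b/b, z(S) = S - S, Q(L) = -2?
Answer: 0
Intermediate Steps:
z(S) = 0
y(b) = -1 (y(b) = -2 + b/b = -2 + 1 = -1)
U(v) = 0 (U(v) = -4*v*0 = 0)
(-295 + y(-22))*U(4) = (-295 - 1)*0 = -296*0 = 0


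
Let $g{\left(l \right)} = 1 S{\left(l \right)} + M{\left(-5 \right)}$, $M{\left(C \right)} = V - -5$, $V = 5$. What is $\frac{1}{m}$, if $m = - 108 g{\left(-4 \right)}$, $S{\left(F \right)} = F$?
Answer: $- \frac{1}{648} \approx -0.0015432$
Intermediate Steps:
$M{\left(C \right)} = 10$ ($M{\left(C \right)} = 5 - -5 = 5 + 5 = 10$)
$g{\left(l \right)} = 10 + l$ ($g{\left(l \right)} = 1 l + 10 = l + 10 = 10 + l$)
$m = -648$ ($m = - 108 \left(10 - 4\right) = \left(-108\right) 6 = -648$)
$\frac{1}{m} = \frac{1}{-648} = - \frac{1}{648}$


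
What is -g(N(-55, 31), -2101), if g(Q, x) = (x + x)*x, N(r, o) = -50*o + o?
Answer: -8828402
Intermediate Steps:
N(r, o) = -49*o
g(Q, x) = 2*x² (g(Q, x) = (2*x)*x = 2*x²)
-g(N(-55, 31), -2101) = -2*(-2101)² = -2*4414201 = -1*8828402 = -8828402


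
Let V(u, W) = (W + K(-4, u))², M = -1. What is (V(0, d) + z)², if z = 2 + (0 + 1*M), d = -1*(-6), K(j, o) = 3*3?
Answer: 51076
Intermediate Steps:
K(j, o) = 9
d = 6
V(u, W) = (9 + W)² (V(u, W) = (W + 9)² = (9 + W)²)
z = 1 (z = 2 + (0 + 1*(-1)) = 2 + (0 - 1) = 2 - 1 = 1)
(V(0, d) + z)² = ((9 + 6)² + 1)² = (15² + 1)² = (225 + 1)² = 226² = 51076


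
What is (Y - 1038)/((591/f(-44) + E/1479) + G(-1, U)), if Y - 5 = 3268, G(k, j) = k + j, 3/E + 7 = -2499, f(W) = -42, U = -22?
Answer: -1380624315/22900097 ≈ -60.289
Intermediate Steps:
E = -3/2506 (E = 3/(-7 - 2499) = 3/(-2506) = 3*(-1/2506) = -3/2506 ≈ -0.0011971)
G(k, j) = j + k
Y = 3273 (Y = 5 + 3268 = 3273)
(Y - 1038)/((591/f(-44) + E/1479) + G(-1, U)) = (3273 - 1038)/((591/(-42) - 3/2506/1479) + (-22 - 1)) = 2235/((591*(-1/42) - 3/2506*1/1479) - 23) = 2235/((-197/14 - 1/1235458) - 23) = 2235/(-8692330/617729 - 23) = 2235/(-22900097/617729) = 2235*(-617729/22900097) = -1380624315/22900097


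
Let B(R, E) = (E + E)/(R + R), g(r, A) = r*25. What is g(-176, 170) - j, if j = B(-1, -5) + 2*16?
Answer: -4437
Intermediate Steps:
g(r, A) = 25*r
B(R, E) = E/R (B(R, E) = (2*E)/((2*R)) = (2*E)*(1/(2*R)) = E/R)
j = 37 (j = -5/(-1) + 2*16 = -5*(-1) + 32 = 5 + 32 = 37)
g(-176, 170) - j = 25*(-176) - 1*37 = -4400 - 37 = -4437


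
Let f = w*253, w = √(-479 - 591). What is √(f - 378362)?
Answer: √(-378362 + 253*I*√1070) ≈ 6.727 + 615.15*I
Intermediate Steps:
w = I*√1070 (w = √(-1070) = I*√1070 ≈ 32.711*I)
f = 253*I*√1070 (f = (I*√1070)*253 = 253*I*√1070 ≈ 8275.8*I)
√(f - 378362) = √(253*I*√1070 - 378362) = √(-378362 + 253*I*√1070)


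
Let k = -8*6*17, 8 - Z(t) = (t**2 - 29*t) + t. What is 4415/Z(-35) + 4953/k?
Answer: -4828127/597584 ≈ -8.0794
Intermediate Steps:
Z(t) = 8 - t**2 + 28*t (Z(t) = 8 - ((t**2 - 29*t) + t) = 8 - (t**2 - 28*t) = 8 + (-t**2 + 28*t) = 8 - t**2 + 28*t)
k = -816 (k = -48*17 = -816)
4415/Z(-35) + 4953/k = 4415/(8 - 1*(-35)**2 + 28*(-35)) + 4953/(-816) = 4415/(8 - 1*1225 - 980) + 4953*(-1/816) = 4415/(8 - 1225 - 980) - 1651/272 = 4415/(-2197) - 1651/272 = 4415*(-1/2197) - 1651/272 = -4415/2197 - 1651/272 = -4828127/597584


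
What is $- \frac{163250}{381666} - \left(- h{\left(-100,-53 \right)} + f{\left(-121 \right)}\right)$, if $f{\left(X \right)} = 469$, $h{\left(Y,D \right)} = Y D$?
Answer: $\frac{921832598}{190833} \approx 4830.6$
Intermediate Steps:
$h{\left(Y,D \right)} = D Y$
$- \frac{163250}{381666} - \left(- h{\left(-100,-53 \right)} + f{\left(-121 \right)}\right) = - \frac{163250}{381666} - -4831 = \left(-163250\right) \frac{1}{381666} + \left(5300 - 469\right) = - \frac{81625}{190833} + 4831 = \frac{921832598}{190833}$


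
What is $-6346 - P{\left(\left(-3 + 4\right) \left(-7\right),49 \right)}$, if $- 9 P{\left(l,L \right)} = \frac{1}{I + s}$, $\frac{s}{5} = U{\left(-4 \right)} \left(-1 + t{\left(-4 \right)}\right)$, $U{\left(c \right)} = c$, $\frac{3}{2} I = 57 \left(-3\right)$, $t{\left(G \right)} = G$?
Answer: $- \frac{799597}{126} \approx -6346.0$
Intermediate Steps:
$I = -114$ ($I = \frac{2 \cdot 57 \left(-3\right)}{3} = \frac{2}{3} \left(-171\right) = -114$)
$s = 100$ ($s = 5 \left(- 4 \left(-1 - 4\right)\right) = 5 \left(\left(-4\right) \left(-5\right)\right) = 5 \cdot 20 = 100$)
$P{\left(l,L \right)} = \frac{1}{126}$ ($P{\left(l,L \right)} = - \frac{1}{9 \left(-114 + 100\right)} = - \frac{1}{9 \left(-14\right)} = \left(- \frac{1}{9}\right) \left(- \frac{1}{14}\right) = \frac{1}{126}$)
$-6346 - P{\left(\left(-3 + 4\right) \left(-7\right),49 \right)} = -6346 - \frac{1}{126} = - \frac{799597}{126}$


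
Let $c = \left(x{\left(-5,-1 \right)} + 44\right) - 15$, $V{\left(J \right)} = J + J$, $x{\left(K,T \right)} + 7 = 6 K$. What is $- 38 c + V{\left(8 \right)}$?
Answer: $320$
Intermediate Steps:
$x{\left(K,T \right)} = -7 + 6 K$
$V{\left(J \right)} = 2 J$
$c = -8$ ($c = \left(\left(-7 + 6 \left(-5\right)\right) + 44\right) - 15 = \left(\left(-7 - 30\right) + 44\right) - 15 = \left(-37 + 44\right) - 15 = 7 - 15 = -8$)
$- 38 c + V{\left(8 \right)} = \left(-38\right) \left(-8\right) + 2 \cdot 8 = 304 + 16 = 320$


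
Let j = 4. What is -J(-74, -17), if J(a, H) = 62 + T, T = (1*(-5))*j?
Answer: -42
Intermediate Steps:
T = -20 (T = (1*(-5))*4 = -5*4 = -20)
J(a, H) = 42 (J(a, H) = 62 - 20 = 42)
-J(-74, -17) = -1*42 = -42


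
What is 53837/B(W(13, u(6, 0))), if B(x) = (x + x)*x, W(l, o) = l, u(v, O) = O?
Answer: 53837/338 ≈ 159.28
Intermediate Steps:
B(x) = 2*x² (B(x) = (2*x)*x = 2*x²)
53837/B(W(13, u(6, 0))) = 53837/((2*13²)) = 53837/((2*169)) = 53837/338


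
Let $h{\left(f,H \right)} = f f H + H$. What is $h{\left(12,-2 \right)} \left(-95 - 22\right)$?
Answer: $33930$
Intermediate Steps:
$h{\left(f,H \right)} = H + H f^{2}$ ($h{\left(f,H \right)} = f^{2} H + H = H f^{2} + H = H + H f^{2}$)
$h{\left(12,-2 \right)} \left(-95 - 22\right) = - 2 \left(1 + 12^{2}\right) \left(-95 - 22\right) = - 2 \left(1 + 144\right) \left(-117\right) = \left(-2\right) 145 \left(-117\right) = \left(-290\right) \left(-117\right) = 33930$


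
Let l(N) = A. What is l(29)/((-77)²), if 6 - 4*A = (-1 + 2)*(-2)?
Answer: 2/5929 ≈ 0.00033733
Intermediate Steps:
A = 2 (A = 3/2 - (-1 + 2)*(-2)/4 = 3/2 - (-2)/4 = 3/2 - ¼*(-2) = 3/2 + ½ = 2)
l(N) = 2
l(29)/((-77)²) = 2/((-77)²) = 2/5929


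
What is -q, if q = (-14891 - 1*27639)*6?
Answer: 255180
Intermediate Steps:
q = -255180 (q = (-14891 - 27639)*6 = -42530*6 = -255180)
-q = -1*(-255180) = 255180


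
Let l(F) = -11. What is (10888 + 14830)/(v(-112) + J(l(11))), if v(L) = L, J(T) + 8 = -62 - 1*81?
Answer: -25718/263 ≈ -97.787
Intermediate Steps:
J(T) = -151 (J(T) = -8 + (-62 - 1*81) = -8 + (-62 - 81) = -8 - 143 = -151)
(10888 + 14830)/(v(-112) + J(l(11))) = (10888 + 14830)/(-112 - 151) = 25718/(-263) = 25718*(-1/263) = -25718/263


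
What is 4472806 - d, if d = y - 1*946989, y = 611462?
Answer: 4808333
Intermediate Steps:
d = -335527 (d = 611462 - 1*946989 = 611462 - 946989 = -335527)
4472806 - d = 4472806 - 1*(-335527) = 4472806 + 335527 = 4808333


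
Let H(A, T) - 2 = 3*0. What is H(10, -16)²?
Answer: 4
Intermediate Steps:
H(A, T) = 2 (H(A, T) = 2 + 3*0 = 2 + 0 = 2)
H(10, -16)² = 2² = 4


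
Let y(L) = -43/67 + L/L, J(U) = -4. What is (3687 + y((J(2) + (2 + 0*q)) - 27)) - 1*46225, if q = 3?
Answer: -2850022/67 ≈ -42538.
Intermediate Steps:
y(L) = 24/67 (y(L) = -43*1/67 + 1 = -43/67 + 1 = 24/67)
(3687 + y((J(2) + (2 + 0*q)) - 27)) - 1*46225 = (3687 + 24/67) - 1*46225 = 247053/67 - 46225 = -2850022/67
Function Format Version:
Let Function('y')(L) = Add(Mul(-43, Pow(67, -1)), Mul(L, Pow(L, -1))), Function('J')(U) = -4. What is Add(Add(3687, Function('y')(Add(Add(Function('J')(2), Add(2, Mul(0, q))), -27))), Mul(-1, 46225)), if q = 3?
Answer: Rational(-2850022, 67) ≈ -42538.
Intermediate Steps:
Function('y')(L) = Rational(24, 67) (Function('y')(L) = Add(Mul(-43, Rational(1, 67)), 1) = Add(Rational(-43, 67), 1) = Rational(24, 67))
Add(Add(3687, Function('y')(Add(Add(Function('J')(2), Add(2, Mul(0, q))), -27))), Mul(-1, 46225)) = Add(Add(3687, Rational(24, 67)), Mul(-1, 46225)) = Add(Rational(247053, 67), -46225) = Rational(-2850022, 67)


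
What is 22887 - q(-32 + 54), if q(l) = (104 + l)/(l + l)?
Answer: 503451/22 ≈ 22884.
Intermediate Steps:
q(l) = (104 + l)/(2*l) (q(l) = (104 + l)/((2*l)) = (104 + l)*(1/(2*l)) = (104 + l)/(2*l))
22887 - q(-32 + 54) = 22887 - (104 + (-32 + 54))/(2*(-32 + 54)) = 22887 - (104 + 22)/(2*22) = 22887 - 126/(2*22) = 22887 - 1*63/22 = 22887 - 63/22 = 503451/22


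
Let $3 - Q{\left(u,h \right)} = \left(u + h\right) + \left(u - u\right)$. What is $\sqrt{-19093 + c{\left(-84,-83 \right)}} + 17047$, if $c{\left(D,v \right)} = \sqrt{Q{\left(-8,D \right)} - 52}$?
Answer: $17047 + \sqrt{-19093 + \sqrt{43}} \approx 17047.0 + 138.15 i$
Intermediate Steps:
$Q{\left(u,h \right)} = 3 - h - u$ ($Q{\left(u,h \right)} = 3 - \left(\left(u + h\right) + \left(u - u\right)\right) = 3 - \left(\left(h + u\right) + 0\right) = 3 - \left(h + u\right) = 3 - h - u$)
$c{\left(D,v \right)} = \sqrt{-41 - D}$ ($c{\left(D,v \right)} = \sqrt{\left(3 - D - -8\right) - 52} = \sqrt{\left(3 - D + 8\right) - 52} = \sqrt{\left(11 - D\right) - 52} = \sqrt{-41 - D}$)
$\sqrt{-19093 + c{\left(-84,-83 \right)}} + 17047 = \sqrt{-19093 + \sqrt{-41 - -84}} + 17047 = \sqrt{-19093 + \sqrt{-41 + 84}} + 17047 = \sqrt{-19093 + \sqrt{43}} + 17047 = 17047 + \sqrt{-19093 + \sqrt{43}}$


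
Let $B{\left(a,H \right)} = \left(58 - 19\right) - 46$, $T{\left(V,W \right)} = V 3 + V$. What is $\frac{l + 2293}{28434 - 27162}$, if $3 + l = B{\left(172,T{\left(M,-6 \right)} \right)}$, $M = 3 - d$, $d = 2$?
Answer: $\frac{761}{424} \approx 1.7948$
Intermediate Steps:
$M = 1$ ($M = 3 - 2 = 1$)
$T{\left(V,W \right)} = 4 V$ ($T{\left(V,W \right)} = 3 V + V = 4 V$)
$B{\left(a,H \right)} = -7$ ($B{\left(a,H \right)} = 39 - 46 = -7$)
$l = -10$ ($l = -3 - 7 = -10$)
$\frac{l + 2293}{28434 - 27162} = \frac{-10 + 2293}{28434 - 27162} = \frac{2283}{1272} = 2283 \cdot \frac{1}{1272} = \frac{761}{424}$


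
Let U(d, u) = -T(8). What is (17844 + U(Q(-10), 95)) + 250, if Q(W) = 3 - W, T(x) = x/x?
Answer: 18093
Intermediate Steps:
T(x) = 1
U(d, u) = -1 (U(d, u) = -1*1 = -1)
(17844 + U(Q(-10), 95)) + 250 = (17844 - 1) + 250 = 17843 + 250 = 18093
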